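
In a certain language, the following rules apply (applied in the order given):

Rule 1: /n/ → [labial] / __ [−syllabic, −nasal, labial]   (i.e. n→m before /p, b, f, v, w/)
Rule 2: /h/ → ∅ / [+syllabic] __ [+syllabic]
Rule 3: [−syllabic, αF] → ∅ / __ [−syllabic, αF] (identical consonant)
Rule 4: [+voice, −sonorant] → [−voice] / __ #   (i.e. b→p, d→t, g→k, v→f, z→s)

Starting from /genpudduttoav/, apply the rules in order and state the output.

Rule 1 (nasal place assimilation): /n/ precedes the labial consonant /p/, so it assimilates in place to [m]. /genpudduttoav/ → gempudduttoav.
Rule 2 (intervocalic h-deletion): no segment meets the environment; /gempudduttoav/ is unchanged.
Rule 3 (degemination): /dd/ is a geminate; the first /d/ deletes. /tt/ is a geminate; the first /t/ deletes. /gempudduttoav/ → gempudutoav.
Rule 4 (final devoicing): /v/ is a voiced obstruent in word-final position, so it devoices to [f]. /gempudutoav/ → gempudutoaf.

gempudutoaf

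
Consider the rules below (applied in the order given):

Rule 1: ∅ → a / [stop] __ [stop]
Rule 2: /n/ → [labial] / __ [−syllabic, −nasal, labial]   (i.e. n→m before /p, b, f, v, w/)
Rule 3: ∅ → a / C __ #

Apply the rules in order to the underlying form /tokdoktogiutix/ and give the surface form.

Rule 1 (stop-cluster a-epenthesis): /k/ and /d/ form a stop–stop cluster, so [a] is inserted between them. /k/ and /t/ form a stop–stop cluster, so [a] is inserted between them. /tokdoktogiutix/ → tokadokatogiutix.
Rule 2 (nasal place assimilation): no segment meets the environment; /tokadokatogiutix/ is unchanged.
Rule 3 (final a-epenthesis): the form ends in the consonant /x/, so [a] is inserted word-finally. /tokadokatogiutix/ → tokadokatogiutixa.

tokadokatogiutixa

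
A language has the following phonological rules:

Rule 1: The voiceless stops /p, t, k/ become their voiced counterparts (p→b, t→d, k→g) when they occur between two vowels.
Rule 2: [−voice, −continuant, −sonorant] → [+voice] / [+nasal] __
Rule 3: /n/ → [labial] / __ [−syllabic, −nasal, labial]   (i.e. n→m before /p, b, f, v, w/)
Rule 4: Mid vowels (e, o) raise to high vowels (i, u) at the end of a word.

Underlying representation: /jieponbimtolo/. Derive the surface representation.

Rule 1 (intervocalic voicing): /p/ is a voiceless stop between vowels /e/ and /o/, so it voices to [b]. /jieponbimtolo/ → jiebonbimtolo.
Rule 2 (post-nasal voicing): /t/ is a voiceless stop immediately after the nasal /m/, so it voices to [d]. /jiebonbimtolo/ → jiebonbimdolo.
Rule 3 (nasal place assimilation): /n/ precedes the labial consonant /b/, so it assimilates in place to [m]. /jiebonbimdolo/ → jiebombimdolo.
Rule 4 (final vowel raising): /o/ is a mid vowel in word-final position, so it raises to [u]. /jiebombimdolo/ → jiebombimdolu.

jiebombimdolu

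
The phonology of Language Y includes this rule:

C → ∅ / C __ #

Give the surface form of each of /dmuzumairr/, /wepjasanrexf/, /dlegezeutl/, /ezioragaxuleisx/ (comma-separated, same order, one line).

/dmuzumairr/: /r/ is the second consonant of a word-final cluster /rr/, so it deletes. → [dmuzumair].
/wepjasanrexf/: /f/ is the second consonant of a word-final cluster /xf/, so it deletes. → [wepjasanrex].
/dlegezeutl/: /l/ is the second consonant of a word-final cluster /tl/, so it deletes. → [dlegezeut].
/ezioragaxuleisx/: /x/ is the second consonant of a word-final cluster /sx/, so it deletes. → [ezioragaxuleis].

dmuzumair, wepjasanrex, dlegezeut, ezioragaxuleis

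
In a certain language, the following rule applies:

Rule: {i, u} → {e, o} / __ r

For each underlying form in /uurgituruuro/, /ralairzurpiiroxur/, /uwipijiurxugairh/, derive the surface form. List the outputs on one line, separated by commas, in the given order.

/uurgituruuro/: /u/ is a high vowel immediately before /r/, so it lowers to [o]. /u/ is a high vowel immediately before /r/, so it lowers to [o]. /u/ is a high vowel immediately before /r/, so it lowers to [o]. → [uorgitoruoro].
/ralairzurpiiroxur/: /i/ is a high vowel immediately before /r/, so it lowers to [e]. /u/ is a high vowel immediately before /r/, so it lowers to [o]. /i/ is a high vowel immediately before /r/, so it lowers to [e]. /u/ is a high vowel immediately before /r/, so it lowers to [o]. → [ralaerzorpieroxor].
/uwipijiurxugairh/: /u/ is a high vowel immediately before /r/, so it lowers to [o]. /i/ is a high vowel immediately before /r/, so it lowers to [e]. → [uwipijiorxugaerh].

uorgitoruoro, ralaerzorpieroxor, uwipijiorxugaerh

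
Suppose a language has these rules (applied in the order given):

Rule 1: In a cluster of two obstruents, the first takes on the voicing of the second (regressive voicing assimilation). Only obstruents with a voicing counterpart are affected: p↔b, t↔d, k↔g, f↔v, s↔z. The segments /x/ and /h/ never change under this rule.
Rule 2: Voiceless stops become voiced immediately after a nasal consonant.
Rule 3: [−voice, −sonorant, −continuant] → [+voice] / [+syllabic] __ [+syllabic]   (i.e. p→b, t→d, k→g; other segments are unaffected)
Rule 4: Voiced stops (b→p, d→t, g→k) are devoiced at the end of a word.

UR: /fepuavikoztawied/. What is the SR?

febuavigostawiet

Rule 1 (regressive voicing assimilation): /z/ precedes the voiceless obstruent /t/, so it devoices to [s] by assimilation. /fepuavikoztawied/ → fepuavikostawied.
Rule 2 (post-nasal voicing): no segment meets the environment; /fepuavikostawied/ is unchanged.
Rule 3 (intervocalic voicing): /p/ is a voiceless stop between vowels /e/ and /u/, so it voices to [b]. /k/ is a voiceless stop between vowels /i/ and /o/, so it voices to [g]. /fepuavikostawied/ → febuavigostawied.
Rule 4 (final devoicing): /d/ is a voiced stop in word-final position, so it devoices to [t]. /febuavigostawied/ → febuavigostawiet.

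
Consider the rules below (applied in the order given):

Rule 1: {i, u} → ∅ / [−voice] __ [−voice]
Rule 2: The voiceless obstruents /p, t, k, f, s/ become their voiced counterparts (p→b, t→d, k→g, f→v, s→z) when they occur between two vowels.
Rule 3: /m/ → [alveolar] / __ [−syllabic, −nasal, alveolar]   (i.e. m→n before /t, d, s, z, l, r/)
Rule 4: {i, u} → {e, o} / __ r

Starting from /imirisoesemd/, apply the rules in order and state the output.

imerizoezend

Rule 1 (high vowel syncope): no segment meets the environment; /imirisoesemd/ is unchanged.
Rule 2 (intervocalic voicing): /s/ is a voiceless obstruent between vowels /i/ and /o/, so it voices to [z]. /s/ is a voiceless obstruent between vowels /e/ and /e/, so it voices to [z]. /imirisoesemd/ → imirizoezemd.
Rule 3 (nasal place assimilation): /m/ precedes the alveolar consonant /d/, so it assimilates in place to [n]. /imirizoezemd/ → imirizoezend.
Rule 4 (pre-rhotic lowering): /i/ is a high vowel immediately before /r/, so it lowers to [e]. /imirizoezend/ → imerizoezend.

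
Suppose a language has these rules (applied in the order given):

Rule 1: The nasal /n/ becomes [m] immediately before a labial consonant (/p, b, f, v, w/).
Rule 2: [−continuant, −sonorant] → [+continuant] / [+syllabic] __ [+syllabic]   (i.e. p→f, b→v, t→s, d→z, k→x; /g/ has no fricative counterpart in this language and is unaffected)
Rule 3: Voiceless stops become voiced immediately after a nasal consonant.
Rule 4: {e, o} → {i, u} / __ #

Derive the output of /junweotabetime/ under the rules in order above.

jumweosavesimi

Rule 1 (nasal place assimilation): /n/ precedes the labial consonant /w/, so it assimilates in place to [m]. /junweotabetime/ → jumweotabetime.
Rule 2 (intervocalic spirantization): /t/ is a stop between vowels /o/ and /a/, so it spirantizes to the fricative [s]. /b/ is a stop between vowels /a/ and /e/, so it spirantizes to the fricative [v]. /t/ is a stop between vowels /e/ and /i/, so it spirantizes to the fricative [s]. /jumweotabetime/ → jumweosavesime.
Rule 3 (post-nasal voicing): no segment meets the environment; /jumweosavesime/ is unchanged.
Rule 4 (final vowel raising): /e/ is a mid vowel in word-final position, so it raises to [i]. /jumweosavesime/ → jumweosavesimi.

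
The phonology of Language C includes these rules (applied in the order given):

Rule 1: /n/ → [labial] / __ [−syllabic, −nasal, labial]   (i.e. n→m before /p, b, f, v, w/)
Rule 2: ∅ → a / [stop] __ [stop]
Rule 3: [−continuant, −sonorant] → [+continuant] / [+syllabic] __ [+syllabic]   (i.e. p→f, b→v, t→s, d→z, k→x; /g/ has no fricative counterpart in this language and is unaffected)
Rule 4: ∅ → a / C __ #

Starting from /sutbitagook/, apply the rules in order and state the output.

susavisagooka

Rule 1 (nasal place assimilation): no segment meets the environment; /sutbitagook/ is unchanged.
Rule 2 (stop-cluster a-epenthesis): /t/ and /b/ form a stop–stop cluster, so [a] is inserted between them. /sutbitagook/ → sutabitagook.
Rule 3 (intervocalic spirantization): /t/ is a stop between vowels /u/ and /a/, so it spirantizes to the fricative [s]. /b/ is a stop between vowels /a/ and /i/, so it spirantizes to the fricative [v]. /t/ is a stop between vowels /i/ and /a/, so it spirantizes to the fricative [s]. /sutabitagook/ → susavisagook.
Rule 4 (final a-epenthesis): the form ends in the consonant /k/, so [a] is inserted word-finally. /susavisagook/ → susavisagooka.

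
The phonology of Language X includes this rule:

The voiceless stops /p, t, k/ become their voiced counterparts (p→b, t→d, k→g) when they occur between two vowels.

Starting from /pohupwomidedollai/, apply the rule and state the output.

pohupwomidedollai

No segment of /pohupwomidedollai/ meets the structural description of the rule, so the form surfaces unchanged.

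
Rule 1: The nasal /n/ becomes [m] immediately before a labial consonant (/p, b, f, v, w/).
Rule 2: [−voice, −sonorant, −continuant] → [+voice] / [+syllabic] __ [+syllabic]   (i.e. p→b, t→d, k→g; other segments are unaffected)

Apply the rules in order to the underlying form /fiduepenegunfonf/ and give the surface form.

fiduebenegumfomf

Rule 1 (nasal place assimilation): /n/ precedes the labial consonant /f/, so it assimilates in place to [m]. /n/ precedes the labial consonant /f/, so it assimilates in place to [m]. /fiduepenegunfonf/ → fiduepenegumfomf.
Rule 2 (intervocalic voicing): /p/ is a voiceless stop between vowels /e/ and /e/, so it voices to [b]. /fiduepenegumfomf/ → fiduebenegumfomf.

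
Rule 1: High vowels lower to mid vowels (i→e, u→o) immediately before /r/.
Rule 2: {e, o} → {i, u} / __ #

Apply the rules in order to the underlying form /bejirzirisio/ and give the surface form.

Rule 1 (pre-rhotic lowering): /i/ is a high vowel immediately before /r/, so it lowers to [e]. /i/ is a high vowel immediately before /r/, so it lowers to [e]. /bejirzirisio/ → bejerzerisio.
Rule 2 (final vowel raising): /o/ is a mid vowel in word-final position, so it raises to [u]. /bejerzerisio/ → bejerzerisiu.

bejerzerisiu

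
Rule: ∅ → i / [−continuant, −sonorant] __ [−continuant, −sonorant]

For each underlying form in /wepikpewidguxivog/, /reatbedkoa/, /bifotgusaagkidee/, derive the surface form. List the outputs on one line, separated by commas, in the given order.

wepikipewidiguxivog, reatibedikoa, bifotigusaagikidee

/wepikpewidguxivog/: /k/ and /p/ form a stop–stop cluster, so [i] is inserted between them. /d/ and /g/ form a stop–stop cluster, so [i] is inserted between them. → [wepikipewidiguxivog].
/reatbedkoa/: /t/ and /b/ form a stop–stop cluster, so [i] is inserted between them. /d/ and /k/ form a stop–stop cluster, so [i] is inserted between them. → [reatibedikoa].
/bifotgusaagkidee/: /t/ and /g/ form a stop–stop cluster, so [i] is inserted between them. /g/ and /k/ form a stop–stop cluster, so [i] is inserted between them. → [bifotigusaagikidee].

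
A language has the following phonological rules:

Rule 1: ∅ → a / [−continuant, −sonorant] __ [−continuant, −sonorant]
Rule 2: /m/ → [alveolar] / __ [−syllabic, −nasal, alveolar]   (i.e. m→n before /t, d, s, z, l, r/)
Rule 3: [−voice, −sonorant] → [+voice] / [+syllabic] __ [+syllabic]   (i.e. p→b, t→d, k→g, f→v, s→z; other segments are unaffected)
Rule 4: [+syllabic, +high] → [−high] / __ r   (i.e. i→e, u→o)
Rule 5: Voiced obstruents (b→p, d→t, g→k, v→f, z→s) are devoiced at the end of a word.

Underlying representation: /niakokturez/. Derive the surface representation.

Rule 1 (stop-cluster a-epenthesis): /k/ and /t/ form a stop–stop cluster, so [a] is inserted between them. /niakokturez/ → niakokaturez.
Rule 2 (nasal place assimilation): no segment meets the environment; /niakokaturez/ is unchanged.
Rule 3 (intervocalic voicing): /k/ is a voiceless obstruent between vowels /a/ and /o/, so it voices to [g]. /k/ is a voiceless obstruent between vowels /o/ and /a/, so it voices to [g]. /t/ is a voiceless obstruent between vowels /a/ and /u/, so it voices to [d]. /niakokaturez/ → niagogadurez.
Rule 4 (pre-rhotic lowering): /u/ is a high vowel immediately before /r/, so it lowers to [o]. /niagogadurez/ → niagogadorez.
Rule 5 (final devoicing): /z/ is a voiced obstruent in word-final position, so it devoices to [s]. /niagogadorez/ → niagogadores.

niagogadores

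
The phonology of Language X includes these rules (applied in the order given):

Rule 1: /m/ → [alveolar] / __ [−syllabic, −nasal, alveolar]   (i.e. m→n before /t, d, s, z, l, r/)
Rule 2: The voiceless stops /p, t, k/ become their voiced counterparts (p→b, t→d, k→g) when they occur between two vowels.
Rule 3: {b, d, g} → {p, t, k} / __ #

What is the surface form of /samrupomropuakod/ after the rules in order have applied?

sanrubonrobuagot

Rule 1 (nasal place assimilation): /m/ precedes the alveolar consonant /r/, so it assimilates in place to [n]. /m/ precedes the alveolar consonant /r/, so it assimilates in place to [n]. /samrupomropuakod/ → sanruponropuakod.
Rule 2 (intervocalic voicing): /p/ is a voiceless stop between vowels /u/ and /o/, so it voices to [b]. /p/ is a voiceless stop between vowels /o/ and /u/, so it voices to [b]. /k/ is a voiceless stop between vowels /a/ and /o/, so it voices to [g]. /sanruponropuakod/ → sanrubonrobuagod.
Rule 3 (final devoicing): /d/ is a voiced stop in word-final position, so it devoices to [t]. /sanrubonrobuagod/ → sanrubonrobuagot.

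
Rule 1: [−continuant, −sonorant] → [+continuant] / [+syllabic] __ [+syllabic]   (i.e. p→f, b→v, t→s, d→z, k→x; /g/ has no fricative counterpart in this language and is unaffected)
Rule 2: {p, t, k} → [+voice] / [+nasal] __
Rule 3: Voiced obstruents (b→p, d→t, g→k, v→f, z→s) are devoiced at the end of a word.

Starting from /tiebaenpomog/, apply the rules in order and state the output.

tievaenbomok

Rule 1 (intervocalic spirantization): /b/ is a stop between vowels /e/ and /a/, so it spirantizes to the fricative [v]. /tiebaenpomog/ → tievaenpomog.
Rule 2 (post-nasal voicing): /p/ is a voiceless stop immediately after the nasal /n/, so it voices to [b]. /tievaenpomog/ → tievaenbomog.
Rule 3 (final devoicing): /g/ is a voiced obstruent in word-final position, so it devoices to [k]. /tievaenbomog/ → tievaenbomok.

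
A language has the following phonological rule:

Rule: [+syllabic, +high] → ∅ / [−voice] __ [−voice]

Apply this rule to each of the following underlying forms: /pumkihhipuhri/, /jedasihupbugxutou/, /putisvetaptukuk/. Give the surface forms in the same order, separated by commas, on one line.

/pumkihhipuhri/: /i/ is a high vowel flanked by voiceless consonants /k/ and /h/, so it deletes. /i/ is a high vowel flanked by voiceless consonants /h/ and /p/, so it deletes. /u/ is a high vowel flanked by voiceless consonants /p/ and /h/, so it deletes. → [pumkhhphri].
/jedasihupbugxutou/: /i/ is a high vowel flanked by voiceless consonants /s/ and /h/, so it deletes. /u/ is a high vowel flanked by voiceless consonants /h/ and /p/, so it deletes. /u/ is a high vowel flanked by voiceless consonants /x/ and /t/, so it deletes. → [jedashpbugxtou].
/putisvetaptukuk/: /u/ is a high vowel flanked by voiceless consonants /p/ and /t/, so it deletes. /i/ is a high vowel flanked by voiceless consonants /t/ and /s/, so it deletes. /u/ is a high vowel flanked by voiceless consonants /t/ and /k/, so it deletes. /u/ is a high vowel flanked by voiceless consonants /k/ and /k/, so it deletes. → [ptsvetaptkk].

pumkhhphri, jedashpbugxtou, ptsvetaptkk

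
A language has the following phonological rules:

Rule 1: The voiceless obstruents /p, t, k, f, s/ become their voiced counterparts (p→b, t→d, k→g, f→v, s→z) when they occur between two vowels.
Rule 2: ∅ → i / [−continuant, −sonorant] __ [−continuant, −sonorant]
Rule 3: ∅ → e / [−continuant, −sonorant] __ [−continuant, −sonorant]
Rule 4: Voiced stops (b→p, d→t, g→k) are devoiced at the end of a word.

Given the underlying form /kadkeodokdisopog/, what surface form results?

Rule 1 (intervocalic voicing): /s/ is a voiceless obstruent between vowels /i/ and /o/, so it voices to [z]. /p/ is a voiceless obstruent between vowels /o/ and /o/, so it voices to [b]. /kadkeodokdisopog/ → kadkeodokdizobog.
Rule 2 (stop-cluster i-epenthesis): /d/ and /k/ form a stop–stop cluster, so [i] is inserted between them. /k/ and /d/ form a stop–stop cluster, so [i] is inserted between them. /kadkeodokdizobog/ → kadikeodokidizobog.
Rule 3 (stop-cluster e-epenthesis): no segment meets the environment; /kadikeodokidizobog/ is unchanged.
Rule 4 (final devoicing): /g/ is a voiced stop in word-final position, so it devoices to [k]. /kadikeodokidizobog/ → kadikeodokidizobok.

kadikeodokidizobok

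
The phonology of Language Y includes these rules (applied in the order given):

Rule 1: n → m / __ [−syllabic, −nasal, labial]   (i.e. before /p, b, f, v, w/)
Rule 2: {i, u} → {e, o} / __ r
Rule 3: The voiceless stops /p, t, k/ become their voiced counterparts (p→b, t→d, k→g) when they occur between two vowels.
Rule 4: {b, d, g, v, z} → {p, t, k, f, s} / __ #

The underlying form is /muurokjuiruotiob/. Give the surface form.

Rule 1 (nasal place assimilation): no segment meets the environment; /muurokjuiruotiob/ is unchanged.
Rule 2 (pre-rhotic lowering): /u/ is a high vowel immediately before /r/, so it lowers to [o]. /i/ is a high vowel immediately before /r/, so it lowers to [e]. /muurokjuiruotiob/ → muorokjueruotiob.
Rule 3 (intervocalic voicing): /t/ is a voiceless stop between vowels /o/ and /i/, so it voices to [d]. /muorokjueruotiob/ → muorokjueruodiob.
Rule 4 (final devoicing): /b/ is a voiced obstruent in word-final position, so it devoices to [p]. /muorokjueruodiob/ → muorokjueruodiop.

muorokjueruodiop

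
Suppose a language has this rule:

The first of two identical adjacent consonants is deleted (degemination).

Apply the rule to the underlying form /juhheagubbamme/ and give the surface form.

juheagubame

/hh/ is a geminate; the first /h/ deletes.
/bb/ is a geminate; the first /b/ deletes.
/mm/ is a geminate; the first /m/ deletes.
Surface form: [juheagubame].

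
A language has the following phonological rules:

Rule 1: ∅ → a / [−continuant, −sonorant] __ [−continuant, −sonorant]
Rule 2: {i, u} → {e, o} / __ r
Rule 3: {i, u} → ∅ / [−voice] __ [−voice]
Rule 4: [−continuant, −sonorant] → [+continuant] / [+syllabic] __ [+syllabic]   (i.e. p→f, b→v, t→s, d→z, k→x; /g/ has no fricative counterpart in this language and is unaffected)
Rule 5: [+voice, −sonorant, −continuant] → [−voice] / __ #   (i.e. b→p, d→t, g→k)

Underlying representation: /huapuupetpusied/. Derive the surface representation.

huafuufesapsiet

Rule 1 (stop-cluster a-epenthesis): /t/ and /p/ form a stop–stop cluster, so [a] is inserted between them. /huapuupetpusied/ → huapuupetapusied.
Rule 2 (pre-rhotic lowering): no segment meets the environment; /huapuupetapusied/ is unchanged.
Rule 3 (high vowel syncope): /u/ is a high vowel flanked by voiceless consonants /p/ and /s/, so it deletes. /huapuupetapusied/ → huapuupetapsied.
Rule 4 (intervocalic spirantization): /p/ is a stop between vowels /a/ and /u/, so it spirantizes to the fricative [f]. /p/ is a stop between vowels /u/ and /e/, so it spirantizes to the fricative [f]. /t/ is a stop between vowels /e/ and /a/, so it spirantizes to the fricative [s]. /huapuupetapsied/ → huafuufesapsied.
Rule 5 (final devoicing): /d/ is a voiced stop in word-final position, so it devoices to [t]. /huafuufesapsied/ → huafuufesapsiet.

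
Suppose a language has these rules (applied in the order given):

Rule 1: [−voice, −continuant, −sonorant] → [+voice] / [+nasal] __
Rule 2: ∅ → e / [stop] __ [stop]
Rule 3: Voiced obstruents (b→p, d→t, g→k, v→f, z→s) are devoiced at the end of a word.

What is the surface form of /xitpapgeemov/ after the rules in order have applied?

xitepapegeemof

Rule 1 (post-nasal voicing): no segment meets the environment; /xitpapgeemov/ is unchanged.
Rule 2 (stop-cluster e-epenthesis): /t/ and /p/ form a stop–stop cluster, so [e] is inserted between them. /p/ and /g/ form a stop–stop cluster, so [e] is inserted between them. /xitpapgeemov/ → xitepapegeemov.
Rule 3 (final devoicing): /v/ is a voiced obstruent in word-final position, so it devoices to [f]. /xitepapegeemov/ → xitepapegeemof.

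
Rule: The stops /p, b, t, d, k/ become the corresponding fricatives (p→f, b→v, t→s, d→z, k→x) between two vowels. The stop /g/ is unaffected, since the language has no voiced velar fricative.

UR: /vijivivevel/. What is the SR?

vijivivevel

No segment of /vijivivevel/ meets the structural description of the rule, so the form surfaces unchanged.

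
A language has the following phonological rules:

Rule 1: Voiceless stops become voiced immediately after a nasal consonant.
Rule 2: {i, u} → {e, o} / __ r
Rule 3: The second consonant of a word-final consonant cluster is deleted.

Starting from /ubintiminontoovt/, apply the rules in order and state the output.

Rule 1 (post-nasal voicing): /t/ is a voiceless stop immediately after the nasal /n/, so it voices to [d]. /t/ is a voiceless stop immediately after the nasal /n/, so it voices to [d]. /ubintiminontoovt/ → ubindiminondoovt.
Rule 2 (pre-rhotic lowering): no segment meets the environment; /ubindiminondoovt/ is unchanged.
Rule 3 (final cluster simplification): /t/ is the second consonant of a word-final cluster /vt/, so it deletes. /ubindiminondoovt/ → ubindiminondoov.

ubindiminondoov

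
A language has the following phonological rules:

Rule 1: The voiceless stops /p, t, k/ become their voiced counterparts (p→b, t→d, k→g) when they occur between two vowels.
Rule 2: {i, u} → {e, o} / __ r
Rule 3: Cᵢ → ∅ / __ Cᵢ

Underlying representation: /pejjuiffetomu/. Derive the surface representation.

pejuifedomu

Rule 1 (intervocalic voicing): /t/ is a voiceless stop between vowels /e/ and /o/, so it voices to [d]. /pejjuiffetomu/ → pejjuiffedomu.
Rule 2 (pre-rhotic lowering): no segment meets the environment; /pejjuiffedomu/ is unchanged.
Rule 3 (degemination): /jj/ is a geminate; the first /j/ deletes. /ff/ is a geminate; the first /f/ deletes. /pejjuiffedomu/ → pejuifedomu.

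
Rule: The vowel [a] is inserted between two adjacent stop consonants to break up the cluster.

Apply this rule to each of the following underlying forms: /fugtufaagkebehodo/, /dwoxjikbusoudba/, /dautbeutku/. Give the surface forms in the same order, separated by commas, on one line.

fugatufaagakebehodo, dwoxjikabusoudaba, dautabeutaku

/fugtufaagkebehodo/: /g/ and /t/ form a stop–stop cluster, so [a] is inserted between them. /g/ and /k/ form a stop–stop cluster, so [a] is inserted between them. → [fugatufaagakebehodo].
/dwoxjikbusoudba/: /k/ and /b/ form a stop–stop cluster, so [a] is inserted between them. /d/ and /b/ form a stop–stop cluster, so [a] is inserted between them. → [dwoxjikabusoudaba].
/dautbeutku/: /t/ and /b/ form a stop–stop cluster, so [a] is inserted between them. /t/ and /k/ form a stop–stop cluster, so [a] is inserted between them. → [dautabeutaku].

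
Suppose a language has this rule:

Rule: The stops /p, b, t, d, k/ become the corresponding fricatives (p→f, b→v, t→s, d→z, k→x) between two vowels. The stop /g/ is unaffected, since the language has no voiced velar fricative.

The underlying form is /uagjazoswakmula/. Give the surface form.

No segment of /uagjazoswakmula/ meets the structural description of the rule, so the form surfaces unchanged.

uagjazoswakmula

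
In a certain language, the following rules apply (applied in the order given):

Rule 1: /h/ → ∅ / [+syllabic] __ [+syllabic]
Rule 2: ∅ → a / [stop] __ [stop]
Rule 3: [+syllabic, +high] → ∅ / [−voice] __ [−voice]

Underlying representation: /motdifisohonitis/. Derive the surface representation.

motadifsoonits

Rule 1 (intervocalic h-deletion): /h/ occurs between vowels /o/ and /o/, so it deletes. /motdifisohonitis/ → motdifisoonitis.
Rule 2 (stop-cluster a-epenthesis): /t/ and /d/ form a stop–stop cluster, so [a] is inserted between them. /motdifisoonitis/ → motadifisoonitis.
Rule 3 (high vowel syncope): /i/ is a high vowel flanked by voiceless consonants /f/ and /s/, so it deletes. /i/ is a high vowel flanked by voiceless consonants /t/ and /s/, so it deletes. /motadifisoonitis/ → motadifsoonits.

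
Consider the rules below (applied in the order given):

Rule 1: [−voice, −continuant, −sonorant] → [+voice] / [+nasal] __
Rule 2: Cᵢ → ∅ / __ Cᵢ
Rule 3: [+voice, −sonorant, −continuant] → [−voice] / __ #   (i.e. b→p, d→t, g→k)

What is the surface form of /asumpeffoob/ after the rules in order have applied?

asumbefoop

Rule 1 (post-nasal voicing): /p/ is a voiceless stop immediately after the nasal /m/, so it voices to [b]. /asumpeffoob/ → asumbeffoob.
Rule 2 (degemination): /ff/ is a geminate; the first /f/ deletes. /asumbeffoob/ → asumbefoob.
Rule 3 (final devoicing): /b/ is a voiced stop in word-final position, so it devoices to [p]. /asumbefoob/ → asumbefoop.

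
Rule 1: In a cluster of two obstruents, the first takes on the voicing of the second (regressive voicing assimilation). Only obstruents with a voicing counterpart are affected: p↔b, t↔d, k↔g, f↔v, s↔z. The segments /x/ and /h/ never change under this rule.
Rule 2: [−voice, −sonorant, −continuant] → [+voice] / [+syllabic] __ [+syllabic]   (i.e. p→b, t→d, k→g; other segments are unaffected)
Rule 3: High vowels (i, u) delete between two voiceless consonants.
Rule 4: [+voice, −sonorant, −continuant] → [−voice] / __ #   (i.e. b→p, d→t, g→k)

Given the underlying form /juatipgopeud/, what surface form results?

Rule 1 (regressive voicing assimilation): /p/ precedes the voiced obstruent /g/, so it voices to [b] by assimilation. /juatipgopeud/ → juatibgopeud.
Rule 2 (intervocalic voicing): /t/ is a voiceless stop between vowels /a/ and /i/, so it voices to [d]. /p/ is a voiceless stop between vowels /o/ and /e/, so it voices to [b]. /juatibgopeud/ → juadibgobeud.
Rule 3 (high vowel syncope): no segment meets the environment; /juadibgobeud/ is unchanged.
Rule 4 (final devoicing): /d/ is a voiced stop in word-final position, so it devoices to [t]. /juadibgobeud/ → juadibgobeut.

juadibgobeut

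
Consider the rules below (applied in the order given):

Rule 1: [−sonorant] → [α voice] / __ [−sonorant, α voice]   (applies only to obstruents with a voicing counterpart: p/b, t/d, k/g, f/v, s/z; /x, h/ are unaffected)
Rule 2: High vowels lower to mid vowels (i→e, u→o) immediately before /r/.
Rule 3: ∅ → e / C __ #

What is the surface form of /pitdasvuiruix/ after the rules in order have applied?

Rule 1 (regressive voicing assimilation): /t/ precedes the voiced obstruent /d/, so it voices to [d] by assimilation. /s/ precedes the voiced obstruent /v/, so it voices to [z] by assimilation. /pitdasvuiruix/ → piddazvuiruix.
Rule 2 (pre-rhotic lowering): /i/ is a high vowel immediately before /r/, so it lowers to [e]. /piddazvuiruix/ → piddazvueruix.
Rule 3 (final e-epenthesis): the form ends in the consonant /x/, so [e] is inserted word-finally. /piddazvueruix/ → piddazvueruixe.

piddazvueruixe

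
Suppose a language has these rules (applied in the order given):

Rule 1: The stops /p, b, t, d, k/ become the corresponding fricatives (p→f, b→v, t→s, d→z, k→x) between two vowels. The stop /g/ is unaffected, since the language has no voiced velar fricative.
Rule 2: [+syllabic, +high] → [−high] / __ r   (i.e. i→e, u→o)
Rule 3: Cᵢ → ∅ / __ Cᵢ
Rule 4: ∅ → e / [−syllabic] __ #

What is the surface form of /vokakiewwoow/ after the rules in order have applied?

voxaxiewoowe

Rule 1 (intervocalic spirantization): /k/ is a stop between vowels /o/ and /a/, so it spirantizes to the fricative [x]. /k/ is a stop between vowels /a/ and /i/, so it spirantizes to the fricative [x]. /vokakiewwoow/ → voxaxiewwoow.
Rule 2 (pre-rhotic lowering): no segment meets the environment; /voxaxiewwoow/ is unchanged.
Rule 3 (degemination): /ww/ is a geminate; the first /w/ deletes. /voxaxiewwoow/ → voxaxiewoow.
Rule 4 (final e-epenthesis): the form ends in the consonant /w/, so [e] is inserted word-finally. /voxaxiewoow/ → voxaxiewoowe.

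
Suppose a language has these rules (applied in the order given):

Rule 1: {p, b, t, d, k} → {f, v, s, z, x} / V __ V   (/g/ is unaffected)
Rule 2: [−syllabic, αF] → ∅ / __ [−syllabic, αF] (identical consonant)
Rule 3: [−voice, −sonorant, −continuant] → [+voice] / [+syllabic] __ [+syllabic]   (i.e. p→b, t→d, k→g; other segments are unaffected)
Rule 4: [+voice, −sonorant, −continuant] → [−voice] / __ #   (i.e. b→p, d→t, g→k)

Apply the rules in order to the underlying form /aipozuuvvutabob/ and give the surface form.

Rule 1 (intervocalic spirantization): /p/ is a stop between vowels /i/ and /o/, so it spirantizes to the fricative [f]. /t/ is a stop between vowels /u/ and /a/, so it spirantizes to the fricative [s]. /b/ is a stop between vowels /a/ and /o/, so it spirantizes to the fricative [v]. /aipozuuvvutabob/ → aifozuuvvusavob.
Rule 2 (degemination): /vv/ is a geminate; the first /v/ deletes. /aifozuuvvusavob/ → aifozuuvusavob.
Rule 3 (intervocalic voicing): no segment meets the environment; /aifozuuvusavob/ is unchanged.
Rule 4 (final devoicing): /b/ is a voiced stop in word-final position, so it devoices to [p]. /aifozuuvusavob/ → aifozuuvusavop.

aifozuuvusavop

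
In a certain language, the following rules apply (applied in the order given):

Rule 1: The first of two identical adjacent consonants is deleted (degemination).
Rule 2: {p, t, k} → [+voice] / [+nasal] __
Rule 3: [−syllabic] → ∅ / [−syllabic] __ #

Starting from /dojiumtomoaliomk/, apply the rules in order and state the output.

Rule 1 (degemination): no segment meets the environment; /dojiumtomoaliomk/ is unchanged.
Rule 2 (post-nasal voicing): /t/ is a voiceless stop immediately after the nasal /m/, so it voices to [d]. /k/ is a voiceless stop immediately after the nasal /m/, so it voices to [g]. /dojiumtomoaliomk/ → dojiumdomoaliomg.
Rule 3 (final cluster simplification): /g/ is the second consonant of a word-final cluster /mg/, so it deletes. /dojiumdomoaliomg/ → dojiumdomoaliom.

dojiumdomoaliom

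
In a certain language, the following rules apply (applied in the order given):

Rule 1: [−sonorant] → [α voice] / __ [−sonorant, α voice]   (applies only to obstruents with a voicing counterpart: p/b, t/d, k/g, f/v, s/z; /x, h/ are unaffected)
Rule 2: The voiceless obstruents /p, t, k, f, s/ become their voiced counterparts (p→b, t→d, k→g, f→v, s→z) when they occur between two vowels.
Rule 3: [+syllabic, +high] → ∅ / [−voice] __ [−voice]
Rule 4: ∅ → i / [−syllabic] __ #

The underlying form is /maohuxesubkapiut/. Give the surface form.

Rule 1 (regressive voicing assimilation): /b/ precedes the voiceless obstruent /k/, so it devoices to [p] by assimilation. /maohuxesubkapiut/ → maohuxesupkapiut.
Rule 2 (intervocalic voicing): /s/ is a voiceless obstruent between vowels /e/ and /u/, so it voices to [z]. /p/ is a voiceless obstruent between vowels /a/ and /i/, so it voices to [b]. /maohuxesupkapiut/ → maohuxezupkabiut.
Rule 3 (high vowel syncope): /u/ is a high vowel flanked by voiceless consonants /h/ and /x/, so it deletes. /maohuxezupkabiut/ → maohxezupkabiut.
Rule 4 (final i-epenthesis): the form ends in the consonant /t/, so [i] is inserted word-finally. /maohxezupkabiut/ → maohxezupkabiuti.

maohxezupkabiuti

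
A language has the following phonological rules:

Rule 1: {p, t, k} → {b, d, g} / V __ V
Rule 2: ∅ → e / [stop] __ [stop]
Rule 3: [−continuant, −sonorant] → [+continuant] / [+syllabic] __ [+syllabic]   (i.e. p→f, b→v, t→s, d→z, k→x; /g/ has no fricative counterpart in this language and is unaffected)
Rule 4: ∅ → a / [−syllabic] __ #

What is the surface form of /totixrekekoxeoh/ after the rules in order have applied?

Rule 1 (intervocalic voicing): /t/ is a voiceless stop between vowels /o/ and /i/, so it voices to [d]. /k/ is a voiceless stop between vowels /e/ and /e/, so it voices to [g]. /k/ is a voiceless stop between vowels /e/ and /o/, so it voices to [g]. /totixrekekoxeoh/ → todixregegoxeoh.
Rule 2 (stop-cluster e-epenthesis): no segment meets the environment; /todixregegoxeoh/ is unchanged.
Rule 3 (intervocalic spirantization): /d/ is a stop between vowels /o/ and /i/, so it spirantizes to the fricative [z]. /todixregegoxeoh/ → tozixregegoxeoh.
Rule 4 (final a-epenthesis): the form ends in the consonant /h/, so [a] is inserted word-finally. /tozixregegoxeoh/ → tozixregegoxeoha.

tozixregegoxeoha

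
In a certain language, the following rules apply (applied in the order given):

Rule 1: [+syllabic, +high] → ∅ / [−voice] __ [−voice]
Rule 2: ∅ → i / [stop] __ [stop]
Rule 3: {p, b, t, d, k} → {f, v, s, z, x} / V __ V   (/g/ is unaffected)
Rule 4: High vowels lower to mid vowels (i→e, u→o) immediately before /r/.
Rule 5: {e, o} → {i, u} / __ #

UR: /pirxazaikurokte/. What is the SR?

perxazaixoroxisi

Rule 1 (high vowel syncope): no segment meets the environment; /pirxazaikurokte/ is unchanged.
Rule 2 (stop-cluster i-epenthesis): /k/ and /t/ form a stop–stop cluster, so [i] is inserted between them. /pirxazaikurokte/ → pirxazaikurokite.
Rule 3 (intervocalic spirantization): /k/ is a stop between vowels /i/ and /u/, so it spirantizes to the fricative [x]. /k/ is a stop between vowels /o/ and /i/, so it spirantizes to the fricative [x]. /t/ is a stop between vowels /i/ and /e/, so it spirantizes to the fricative [s]. /pirxazaikurokite/ → pirxazaixuroxise.
Rule 4 (pre-rhotic lowering): /i/ is a high vowel immediately before /r/, so it lowers to [e]. /u/ is a high vowel immediately before /r/, so it lowers to [o]. /pirxazaixuroxise/ → perxazaixoroxise.
Rule 5 (final vowel raising): /e/ is a mid vowel in word-final position, so it raises to [i]. /perxazaixoroxise/ → perxazaixoroxisi.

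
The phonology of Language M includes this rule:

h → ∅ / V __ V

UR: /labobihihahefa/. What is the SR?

labobiiaefa

/h/ occurs between vowels /i/ and /i/, so it deletes.
/h/ occurs between vowels /i/ and /a/, so it deletes.
/h/ occurs between vowels /a/ and /e/, so it deletes.
Surface form: [labobiiaefa].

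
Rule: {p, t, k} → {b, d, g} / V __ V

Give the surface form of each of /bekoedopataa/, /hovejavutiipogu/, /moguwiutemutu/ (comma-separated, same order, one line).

/bekoedopataa/: /k/ is a voiceless stop between vowels /e/ and /o/, so it voices to [g]. /p/ is a voiceless stop between vowels /o/ and /a/, so it voices to [b]. /t/ is a voiceless stop between vowels /a/ and /a/, so it voices to [d]. → [begoedobadaa].
/hovejavutiipogu/: /t/ is a voiceless stop between vowels /u/ and /i/, so it voices to [d]. /p/ is a voiceless stop between vowels /i/ and /o/, so it voices to [b]. → [hovejavudiibogu].
/moguwiutemutu/: /t/ is a voiceless stop between vowels /u/ and /e/, so it voices to [d]. /t/ is a voiceless stop between vowels /u/ and /u/, so it voices to [d]. → [moguwiudemudu].

begoedobadaa, hovejavudiibogu, moguwiudemudu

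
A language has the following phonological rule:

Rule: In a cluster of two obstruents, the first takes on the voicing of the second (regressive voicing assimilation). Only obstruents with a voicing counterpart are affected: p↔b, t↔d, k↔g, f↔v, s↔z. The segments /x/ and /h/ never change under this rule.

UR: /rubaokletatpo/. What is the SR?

No segment of /rubaokletatpo/ meets the structural description of the rule, so the form surfaces unchanged.

rubaokletatpo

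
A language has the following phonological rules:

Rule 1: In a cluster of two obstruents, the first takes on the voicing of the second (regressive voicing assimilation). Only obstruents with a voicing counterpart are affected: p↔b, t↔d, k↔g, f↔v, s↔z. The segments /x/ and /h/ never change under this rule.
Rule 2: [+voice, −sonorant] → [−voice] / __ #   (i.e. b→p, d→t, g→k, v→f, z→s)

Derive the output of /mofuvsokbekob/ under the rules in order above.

mofufsogbekop

Rule 1 (regressive voicing assimilation): /v/ precedes the voiceless obstruent /s/, so it devoices to [f] by assimilation. /k/ precedes the voiced obstruent /b/, so it voices to [g] by assimilation. /mofuvsokbekob/ → mofufsogbekob.
Rule 2 (final devoicing): /b/ is a voiced obstruent in word-final position, so it devoices to [p]. /mofufsogbekob/ → mofufsogbekop.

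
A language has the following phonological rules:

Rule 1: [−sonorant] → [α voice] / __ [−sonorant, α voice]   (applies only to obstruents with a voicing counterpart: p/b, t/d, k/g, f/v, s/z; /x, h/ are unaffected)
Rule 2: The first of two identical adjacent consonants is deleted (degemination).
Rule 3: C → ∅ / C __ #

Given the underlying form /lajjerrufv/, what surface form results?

lajeruv

Rule 1 (regressive voicing assimilation): /f/ precedes the voiced obstruent /v/, so it voices to [v] by assimilation. /lajjerrufv/ → lajjerruvv.
Rule 2 (degemination): /jj/ is a geminate; the first /j/ deletes. /rr/ is a geminate; the first /r/ deletes. /vv/ is a geminate; the first /v/ deletes. /lajjerruvv/ → lajeruv.
Rule 3 (final cluster simplification): no segment meets the environment; /lajeruv/ is unchanged.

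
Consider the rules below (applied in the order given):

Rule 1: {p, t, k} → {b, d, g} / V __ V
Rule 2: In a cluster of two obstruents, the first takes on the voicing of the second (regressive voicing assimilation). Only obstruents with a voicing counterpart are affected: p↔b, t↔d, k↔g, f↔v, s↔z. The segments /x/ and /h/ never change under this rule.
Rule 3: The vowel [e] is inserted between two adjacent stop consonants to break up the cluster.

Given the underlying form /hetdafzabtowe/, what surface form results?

Rule 1 (intervocalic voicing): no segment meets the environment; /hetdafzabtowe/ is unchanged.
Rule 2 (regressive voicing assimilation): /t/ precedes the voiced obstruent /d/, so it voices to [d] by assimilation. /f/ precedes the voiced obstruent /z/, so it voices to [v] by assimilation. /b/ precedes the voiceless obstruent /t/, so it devoices to [p] by assimilation. /hetdafzabtowe/ → heddavzaptowe.
Rule 3 (stop-cluster e-epenthesis): /d/ and /d/ form a stop–stop cluster, so [e] is inserted between them. /p/ and /t/ form a stop–stop cluster, so [e] is inserted between them. /heddavzaptowe/ → hededavzapetowe.

hededavzapetowe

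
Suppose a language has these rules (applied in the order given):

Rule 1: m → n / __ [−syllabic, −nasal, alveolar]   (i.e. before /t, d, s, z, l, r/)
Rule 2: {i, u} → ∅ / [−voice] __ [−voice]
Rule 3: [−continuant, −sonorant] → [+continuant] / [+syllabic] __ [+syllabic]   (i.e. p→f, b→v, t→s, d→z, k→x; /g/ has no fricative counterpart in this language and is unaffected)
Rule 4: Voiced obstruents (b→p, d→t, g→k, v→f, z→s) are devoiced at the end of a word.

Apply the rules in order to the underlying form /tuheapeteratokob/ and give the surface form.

theafeserasoxop

Rule 1 (nasal place assimilation): no segment meets the environment; /tuheapeteratokob/ is unchanged.
Rule 2 (high vowel syncope): /u/ is a high vowel flanked by voiceless consonants /t/ and /h/, so it deletes. /tuheapeteratokob/ → theapeteratokob.
Rule 3 (intervocalic spirantization): /p/ is a stop between vowels /a/ and /e/, so it spirantizes to the fricative [f]. /t/ is a stop between vowels /e/ and /e/, so it spirantizes to the fricative [s]. /t/ is a stop between vowels /a/ and /o/, so it spirantizes to the fricative [s]. /k/ is a stop between vowels /o/ and /o/, so it spirantizes to the fricative [x]. /theapeteratokob/ → theafeserasoxob.
Rule 4 (final devoicing): /b/ is a voiced obstruent in word-final position, so it devoices to [p]. /theafeserasoxob/ → theafeserasoxop.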